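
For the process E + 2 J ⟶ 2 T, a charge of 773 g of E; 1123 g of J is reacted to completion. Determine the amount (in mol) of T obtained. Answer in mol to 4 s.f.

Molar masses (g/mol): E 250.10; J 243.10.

n(E) = 773.0 / 250.10 = 3.091 mol
n(J) = 1123 / 243.10 = 4.619 mol
n/ν for E = 3.091/1 = 3.091
n/ν for J = 4.619/2 = 2.310
Smallest n/ν is J → limiting reagent.
n(T) = (2/2) × 4.619 = 4.619 mol

4.619 mol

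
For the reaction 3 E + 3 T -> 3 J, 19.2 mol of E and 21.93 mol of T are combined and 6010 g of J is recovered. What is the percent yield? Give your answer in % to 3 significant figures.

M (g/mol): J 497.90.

62.9 %

n(E) = 19.20 mol
n(T) = 21.93 mol
n/ν for E = 19.20/3 = 6.400
n/ν for T = 21.93/3 = 7.310
Smallest n/ν is E → limiting reagent.
theoretical n(J) = (3/3) × 19.20 = 19.20 mol → 9560 g
% yield = 6010 / 9560 × 100 = 62.87 %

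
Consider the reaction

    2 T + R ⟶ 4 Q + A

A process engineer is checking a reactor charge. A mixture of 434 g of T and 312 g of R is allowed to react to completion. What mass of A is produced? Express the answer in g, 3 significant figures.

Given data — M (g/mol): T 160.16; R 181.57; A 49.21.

n(T) = 434.0 / 160.16 = 2.710 mol
n(R) = 312.0 / 181.57 = 1.718 mol
n/ν for T = 2.710/2 = 1.355
n/ν for R = 1.718/1 = 1.718
Smallest n/ν is T → limiting reagent.
n(A) = (1/2) × 2.710 = 1.355 mol
mass = 1.355 × 49.21 = 66.68 g

66.7 g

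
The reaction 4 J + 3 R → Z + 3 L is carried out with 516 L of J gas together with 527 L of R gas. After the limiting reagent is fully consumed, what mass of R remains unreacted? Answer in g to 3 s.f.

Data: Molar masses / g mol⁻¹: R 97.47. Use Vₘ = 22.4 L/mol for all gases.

609 g

n(J) = 516.0 / 22.4 = 23.04 mol
n(R) = 527.0 / 22.4 = 23.53 mol
n/ν → J: 5.760, R: 7.843; J is limiting.
R consumed = (3/4) × 23.04 = 17.28 mol
R remaining = 23.53 − 17.28 = 6.250 mol
mass = 6.250 × 97.47 = 609.2 g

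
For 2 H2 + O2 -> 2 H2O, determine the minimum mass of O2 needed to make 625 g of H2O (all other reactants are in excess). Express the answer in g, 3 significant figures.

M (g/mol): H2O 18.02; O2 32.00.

n(H2O) = 625 / 18.02 = 34.68 mol
n(O2) = (1/2) × 34.68 = 17.34 mol
mass = 17.34 × 32.00 = 554.9 g

555 g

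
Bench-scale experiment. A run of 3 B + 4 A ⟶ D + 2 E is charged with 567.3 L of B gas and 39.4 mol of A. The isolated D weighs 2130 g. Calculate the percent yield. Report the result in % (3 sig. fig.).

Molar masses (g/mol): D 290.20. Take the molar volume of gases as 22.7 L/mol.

88.1 %

n(B) = 567.3 / 22.7 = 24.99 mol
n(A) = 39.40 mol
n/ν for B = 24.99/3 = 8.330
n/ν for A = 39.40/4 = 9.850
Smallest n/ν is B → limiting reagent.
theoretical n(D) = (1/3) × 24.99 = 8.330 mol → 2417 g
% yield = 2130 / 2417 × 100 = 88.13 %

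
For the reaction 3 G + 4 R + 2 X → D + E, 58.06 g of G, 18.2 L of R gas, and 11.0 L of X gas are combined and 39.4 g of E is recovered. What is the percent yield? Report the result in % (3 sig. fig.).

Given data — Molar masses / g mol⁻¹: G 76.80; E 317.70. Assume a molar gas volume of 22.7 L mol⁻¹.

n(G) = 58.06 / 76.80 = 0.7560 mol
n(R) = 18.20 / 22.7 = 0.8018 mol
n(X) = 11.00 / 22.7 = 0.4846 mol
n/ν for G = 0.7560/3 = 0.2520
n/ν for R = 0.8018/4 = 0.2005
n/ν for X = 0.4846/2 = 0.2423
Smallest n/ν is R → limiting reagent.
theoretical n(E) = (1/4) × 0.8018 = 0.2005 mol → 63.70 g
% yield = 39.4 / 63.70 × 100 = 61.85 %

61.9 %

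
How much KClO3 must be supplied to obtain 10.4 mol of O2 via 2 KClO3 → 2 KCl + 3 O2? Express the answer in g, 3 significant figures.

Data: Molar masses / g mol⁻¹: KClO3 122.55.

n(O2) = 10.40 mol
n(KClO3) = (2/3) × 10.40 = 6.933 mol
mass = 6.933 × 122.55 = 849.6 g

850 g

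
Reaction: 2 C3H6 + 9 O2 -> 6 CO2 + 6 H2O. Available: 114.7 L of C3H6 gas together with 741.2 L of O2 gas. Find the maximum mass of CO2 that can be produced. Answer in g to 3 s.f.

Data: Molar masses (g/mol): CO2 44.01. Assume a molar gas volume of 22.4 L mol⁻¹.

n(C3H6) = 114.7 / 22.4 = 5.121 mol
n(O2) = 741.2 / 22.4 = 33.09 mol
n/ν for C3H6 = 5.121/2 = 2.561
n/ν for O2 = 33.09/9 = 3.677
Smallest n/ν is C3H6 → limiting reagent.
n(CO2) = (6/2) × 5.121 = 15.36 mol
mass = 15.36 × 44.01 = 676.0 g

676 g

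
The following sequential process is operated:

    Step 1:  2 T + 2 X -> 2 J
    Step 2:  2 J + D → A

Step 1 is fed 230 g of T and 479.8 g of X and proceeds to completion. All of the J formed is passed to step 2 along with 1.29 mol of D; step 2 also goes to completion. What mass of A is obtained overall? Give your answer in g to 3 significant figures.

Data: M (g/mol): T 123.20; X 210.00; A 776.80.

Step 1:
n(T) = 230.0 / 123.20 = 1.867 mol
n(X) = 479.8 / 210.00 = 2.285 mol
n/ν for T = 1.867/2 = 0.9335
n/ν for X = 2.285/2 = 1.143
Smallest n/ν is T → limiting reagent.
n(J) produced = (2/2) × 1.867 = 1.867 mol
Step 2:
n(J) available = 1.867 mol
n(D) = 1.290 mol
n/ν for J = 1.867/2 = 0.9335
n/ν for D = 1.290/1 = 1.290
Smallest n/ν is J → limiting reagent.
n(A) = (1/2) × 1.867 = 0.9335 mol
mass = 0.9335 × 776.80 = 725.1 g

725 g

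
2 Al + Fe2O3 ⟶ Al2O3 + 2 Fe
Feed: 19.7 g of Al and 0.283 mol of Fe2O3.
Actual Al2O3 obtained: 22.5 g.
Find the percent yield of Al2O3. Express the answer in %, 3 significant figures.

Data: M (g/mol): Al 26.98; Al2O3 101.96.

n(Al) = 19.70 / 26.98 = 0.7302 mol
n(Fe2O3) = 0.2830 mol
n/ν → Al: 0.3651, Fe2O3: 0.2830; Fe2O3 is limiting.
theoretical n(Al2O3) = (1/1) × 0.2830 = 0.2830 mol → 28.85 g
% yield = 22.5 / 28.85 × 100 = 77.99 %

78.0 %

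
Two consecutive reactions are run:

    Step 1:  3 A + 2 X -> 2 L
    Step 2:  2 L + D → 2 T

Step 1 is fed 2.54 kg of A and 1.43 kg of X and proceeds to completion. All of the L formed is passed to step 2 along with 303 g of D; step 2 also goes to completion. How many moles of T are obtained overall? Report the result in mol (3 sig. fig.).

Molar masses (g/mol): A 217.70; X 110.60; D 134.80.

Step 1:
n(A) = 2.540×1000 / 217.70 = 11.67 mol
n(X) = 1.430×1000 / 110.60 = 12.93 mol
n/ν for A = 11.67/3 = 3.890
n/ν for X = 12.93/2 = 6.465
Smallest n/ν is A → limiting reagent.
n(L) produced = (2/3) × 11.67 = 7.780 mol
Step 2:
n(L) available = 7.780 mol
n(D) = 303.0 / 134.80 = 2.248 mol
n/ν for L = 7.780/2 = 3.890
n/ν for D = 2.248/1 = 2.248
Smallest n/ν is D → limiting reagent.
n(T) = (2/1) × 2.248 = 4.496 mol

4.50 mol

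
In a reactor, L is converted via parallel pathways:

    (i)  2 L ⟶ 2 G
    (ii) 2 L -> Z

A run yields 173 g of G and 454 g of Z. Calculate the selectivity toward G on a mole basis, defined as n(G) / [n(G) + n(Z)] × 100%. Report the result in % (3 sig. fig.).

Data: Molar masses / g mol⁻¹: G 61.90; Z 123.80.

43.3 %

n(G) = 173 / 61.90 = 2.795 mol
n(Z) = 454 / 123.80 = 3.667 mol
selectivity = 2.795/(2.795+3.667) × 100 = 43.25 %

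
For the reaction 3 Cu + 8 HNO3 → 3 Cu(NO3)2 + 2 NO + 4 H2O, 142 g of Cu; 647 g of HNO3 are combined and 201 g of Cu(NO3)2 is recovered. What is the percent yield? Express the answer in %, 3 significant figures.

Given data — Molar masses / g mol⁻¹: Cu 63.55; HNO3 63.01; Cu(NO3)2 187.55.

n(Cu) = 142.0 / 63.55 = 2.234 mol
n(HNO3) = 647.0 / 63.01 = 10.27 mol
n/ν → Cu: 0.7447, HNO3: 1.284; Cu is limiting.
theoretical n(Cu(NO3)2) = (3/3) × 2.234 = 2.234 mol → 419.0 g
% yield = 201 / 419.0 × 100 = 47.97 %

48.0 %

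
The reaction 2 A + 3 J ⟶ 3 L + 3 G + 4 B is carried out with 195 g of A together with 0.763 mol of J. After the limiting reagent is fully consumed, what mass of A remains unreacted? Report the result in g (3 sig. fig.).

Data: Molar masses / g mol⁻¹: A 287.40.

48.8 g

n(A) = 195.0 / 287.40 = 0.6785 mol
n(J) = 0.7630 mol
n/ν → A: 0.3393, J: 0.2543; J is limiting.
A consumed = (2/3) × 0.7630 = 0.5087 mol
A remaining = 0.6785 − 0.5087 = 0.1698 mol
mass = 0.1698 × 287.40 = 48.80 g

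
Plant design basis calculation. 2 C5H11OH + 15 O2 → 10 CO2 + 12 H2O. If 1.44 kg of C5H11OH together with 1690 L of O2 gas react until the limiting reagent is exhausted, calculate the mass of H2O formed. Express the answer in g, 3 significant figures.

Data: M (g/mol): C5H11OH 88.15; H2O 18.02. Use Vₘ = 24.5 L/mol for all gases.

994 g

n(C5H11OH) = 1.440×1000 / 88.15 = 16.34 mol
n(O2) = 1690 / 24.5 = 68.98 mol
n/ν for C5H11OH = 16.34/2 = 8.170
n/ν for O2 = 68.98/15 = 4.599
Smallest n/ν is O2 → limiting reagent.
n(H2O) = (12/15) × 68.98 = 55.18 mol
mass = 55.18 × 18.02 = 994.3 g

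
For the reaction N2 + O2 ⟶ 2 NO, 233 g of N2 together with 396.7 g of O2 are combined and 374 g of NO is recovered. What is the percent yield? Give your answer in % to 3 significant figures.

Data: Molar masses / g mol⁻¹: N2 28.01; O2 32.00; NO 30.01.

n(N2) = 233.0 / 28.01 = 8.318 mol
n(O2) = 396.7 / 32.00 = 12.40 mol
n/ν → N2: 8.318, O2: 12.40; N2 is limiting.
theoretical n(NO) = (2/1) × 8.318 = 16.64 mol → 499.4 g
% yield = 374 / 499.4 × 100 = 74.89 %

74.9 %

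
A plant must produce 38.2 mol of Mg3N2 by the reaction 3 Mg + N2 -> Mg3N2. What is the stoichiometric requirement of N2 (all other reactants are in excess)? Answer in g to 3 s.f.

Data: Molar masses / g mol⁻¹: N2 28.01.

1070 g

n(Mg3N2) = 38.20 mol
n(N2) = (1/1) × 38.20 = 38.20 mol
mass = 38.20 × 28.01 = 1070 g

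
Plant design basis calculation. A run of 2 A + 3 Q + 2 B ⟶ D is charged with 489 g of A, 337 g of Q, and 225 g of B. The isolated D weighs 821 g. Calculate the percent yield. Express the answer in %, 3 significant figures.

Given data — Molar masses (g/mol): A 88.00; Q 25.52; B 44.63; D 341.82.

95.3 %

n(A) = 489.0 / 88.00 = 5.557 mol
n(Q) = 337.0 / 25.52 = 13.21 mol
n(B) = 225.0 / 44.63 = 5.041 mol
n/ν → A: 2.779, Q: 4.403, B: 2.521; B is limiting.
theoretical n(D) = (1/2) × 5.041 = 2.521 mol → 861.7 g
% yield = 821 / 861.7 × 100 = 95.28 %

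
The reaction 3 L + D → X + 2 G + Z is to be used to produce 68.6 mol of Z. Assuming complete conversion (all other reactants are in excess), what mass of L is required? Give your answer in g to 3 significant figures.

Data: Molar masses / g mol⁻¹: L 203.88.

42000 g

n(Z) = 68.60 mol
n(L) = (3/1) × 68.60 = 205.8 mol
mass = 205.8 × 203.88 = 41960 g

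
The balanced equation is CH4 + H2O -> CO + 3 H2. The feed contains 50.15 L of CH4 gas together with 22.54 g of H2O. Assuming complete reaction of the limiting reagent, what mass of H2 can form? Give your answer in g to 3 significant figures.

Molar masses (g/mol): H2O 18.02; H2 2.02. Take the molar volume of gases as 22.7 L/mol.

7.58 g

n(CH4) = 50.15 / 22.7 = 2.209 mol
n(H2O) = 22.54 / 18.02 = 1.251 mol
n/ν → CH4: 2.209, H2O: 1.251; H2O is limiting.
n(H2) = (3/1) × 1.251 = 3.753 mol
mass = 3.753 × 2.02 = 7.581 g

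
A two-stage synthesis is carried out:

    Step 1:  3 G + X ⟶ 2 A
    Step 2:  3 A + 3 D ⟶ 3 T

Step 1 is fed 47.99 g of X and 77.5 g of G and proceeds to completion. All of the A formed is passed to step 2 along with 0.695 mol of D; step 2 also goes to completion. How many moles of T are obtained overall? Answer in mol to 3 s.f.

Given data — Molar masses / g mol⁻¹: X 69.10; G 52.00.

0.695 mol

Step 1:
n(X) = 47.99 / 69.10 = 0.6945 mol
n(G) = 77.50 / 52.00 = 1.490 mol
n/ν for X = 0.6945/1 = 0.6945
n/ν for G = 1.490/3 = 0.4967
Smallest n/ν is G → limiting reagent.
n(A) produced = (2/3) × 1.490 = 0.9933 mol
Step 2:
n(A) available = 0.9933 mol
n(D) = 0.6950 mol
n/ν for A = 0.9933/3 = 0.3311
n/ν for D = 0.6950/3 = 0.2317
Smallest n/ν is D → limiting reagent.
n(T) = (3/3) × 0.6950 = 0.6950 mol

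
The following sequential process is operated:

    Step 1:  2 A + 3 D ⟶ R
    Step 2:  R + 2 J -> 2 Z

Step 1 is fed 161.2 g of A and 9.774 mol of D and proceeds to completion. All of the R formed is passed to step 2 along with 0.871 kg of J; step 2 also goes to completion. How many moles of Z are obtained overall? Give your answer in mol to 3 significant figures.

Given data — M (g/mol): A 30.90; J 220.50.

Step 1:
n(A) = 161.2 / 30.90 = 5.217 mol
n(D) = 9.774 mol
n/ν for A = 5.217/2 = 2.609
n/ν for D = 9.774/3 = 3.258
Smallest n/ν is A → limiting reagent.
n(R) produced = (1/2) × 5.217 = 2.609 mol
Step 2:
n(R) available = 2.609 mol
n(J) = 0.8710×1000 / 220.50 = 3.950 mol
n/ν for R = 2.609/1 = 2.609
n/ν for J = 3.950/2 = 1.975
Smallest n/ν is J → limiting reagent.
n(Z) = (2/2) × 3.950 = 3.950 mol

3.95 mol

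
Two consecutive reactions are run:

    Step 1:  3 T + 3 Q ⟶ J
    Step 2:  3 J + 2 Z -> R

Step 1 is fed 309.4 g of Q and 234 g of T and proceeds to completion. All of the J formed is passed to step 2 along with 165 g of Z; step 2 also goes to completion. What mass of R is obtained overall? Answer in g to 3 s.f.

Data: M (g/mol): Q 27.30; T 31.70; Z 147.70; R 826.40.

Step 1:
n(Q) = 309.4 / 27.30 = 11.33 mol
n(T) = 234.0 / 31.70 = 7.382 mol
n/ν for Q = 11.33/3 = 3.777
n/ν for T = 7.382/3 = 2.461
Smallest n/ν is T → limiting reagent.
n(J) produced = (1/3) × 7.382 = 2.461 mol
Step 2:
n(J) available = 2.461 mol
n(Z) = 165.0 / 147.70 = 1.117 mol
n/ν for J = 2.461/3 = 0.8203
n/ν for Z = 1.117/2 = 0.5585
Smallest n/ν is Z → limiting reagent.
n(R) = (1/2) × 1.117 = 0.5585 mol
mass = 0.5585 × 826.40 = 461.5 g

462 g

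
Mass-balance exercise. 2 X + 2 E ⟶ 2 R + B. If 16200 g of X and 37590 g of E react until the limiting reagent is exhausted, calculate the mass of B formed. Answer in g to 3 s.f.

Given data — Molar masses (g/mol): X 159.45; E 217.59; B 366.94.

18600 g

n(X) = 16200 / 159.45 = 101.6 mol
n(E) = 37590 / 217.59 = 172.8 mol
n/ν for X = 101.6/2 = 50.80
n/ν for E = 172.8/2 = 86.40
Smallest n/ν is X → limiting reagent.
n(B) = (1/2) × 101.6 = 50.80 mol
mass = 50.80 × 366.94 = 18640 g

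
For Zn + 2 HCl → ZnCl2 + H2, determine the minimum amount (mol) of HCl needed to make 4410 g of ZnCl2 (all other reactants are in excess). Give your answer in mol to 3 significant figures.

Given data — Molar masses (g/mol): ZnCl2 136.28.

n(ZnCl2) = 4410 / 136.28 = 32.36 mol
n(HCl) = (2/1) × 32.36 = 64.72 mol

64.7 mol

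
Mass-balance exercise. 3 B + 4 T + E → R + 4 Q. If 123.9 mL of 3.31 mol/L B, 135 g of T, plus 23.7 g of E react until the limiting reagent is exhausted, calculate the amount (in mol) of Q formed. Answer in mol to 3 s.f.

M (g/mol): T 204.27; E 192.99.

0.491 mol

n(B) = 3.31 × 123.9/1000 = 0.4101 mol
n(T) = 135.0 / 204.27 = 0.6609 mol
n(E) = 23.70 / 192.99 = 0.1228 mol
n/ν for B = 0.4101/3 = 0.1367
n/ν for T = 0.6609/4 = 0.1652
n/ν for E = 0.1228/1 = 0.1228
Smallest n/ν is E → limiting reagent.
n(Q) = (4/1) × 0.1228 = 0.4912 mol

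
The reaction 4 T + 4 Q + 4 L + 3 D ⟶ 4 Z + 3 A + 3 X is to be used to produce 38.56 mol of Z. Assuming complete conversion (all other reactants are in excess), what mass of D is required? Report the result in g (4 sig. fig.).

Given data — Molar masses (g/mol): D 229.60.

n(Z) = 38.56 mol
n(D) = (3/4) × 38.56 = 28.92 mol
mass = 28.92 × 229.60 = 6640 g

6640 g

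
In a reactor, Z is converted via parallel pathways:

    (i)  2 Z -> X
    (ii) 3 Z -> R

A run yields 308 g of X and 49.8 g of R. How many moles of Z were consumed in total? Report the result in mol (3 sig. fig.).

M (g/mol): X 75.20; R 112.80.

9.52 mol

n(X) = 308 / 75.20 = 4.096 mol
n(R) = 49.8 / 112.80 = 0.4415 mol
n(Z) via (i) = (2/1)×4.096 = 8.192 mol
n(Z) via (ii) = (3/1)×0.4415 = 1.325 mol
total n(Z) = 8.192 + 1.325 = 9.517 mol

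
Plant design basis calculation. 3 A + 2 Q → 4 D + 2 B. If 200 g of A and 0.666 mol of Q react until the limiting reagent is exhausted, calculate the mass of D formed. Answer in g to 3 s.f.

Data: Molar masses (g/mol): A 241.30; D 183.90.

203 g

n(A) = 200.0 / 241.30 = 0.8288 mol
n(Q) = 0.6660 mol
n/ν for A = 0.8288/3 = 0.2763
n/ν for Q = 0.6660/2 = 0.3330
Smallest n/ν is A → limiting reagent.
n(D) = (4/3) × 0.8288 = 1.105 mol
mass = 1.105 × 183.90 = 203.2 g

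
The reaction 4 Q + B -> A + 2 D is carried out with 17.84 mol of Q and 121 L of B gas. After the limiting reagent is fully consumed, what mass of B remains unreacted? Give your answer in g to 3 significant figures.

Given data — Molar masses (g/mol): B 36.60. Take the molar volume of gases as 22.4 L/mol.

34.5 g

n(Q) = 17.84 mol
n(B) = 121.0 / 22.4 = 5.402 mol
n/ν for Q = 17.84/4 = 4.460
n/ν for B = 5.402/1 = 5.402
Smallest n/ν is Q → limiting reagent.
B consumed = (1/4) × 17.84 = 4.460 mol
B remaining = 5.402 − 4.460 = 0.9420 mol
mass = 0.9420 × 36.60 = 34.48 g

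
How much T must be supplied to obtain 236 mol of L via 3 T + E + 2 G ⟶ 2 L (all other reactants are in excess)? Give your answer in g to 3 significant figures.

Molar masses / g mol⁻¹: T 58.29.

20600 g

n(L) = 236.0 mol
n(T) = (3/2) × 236.0 = 354.0 mol
mass = 354.0 × 58.29 = 20630 g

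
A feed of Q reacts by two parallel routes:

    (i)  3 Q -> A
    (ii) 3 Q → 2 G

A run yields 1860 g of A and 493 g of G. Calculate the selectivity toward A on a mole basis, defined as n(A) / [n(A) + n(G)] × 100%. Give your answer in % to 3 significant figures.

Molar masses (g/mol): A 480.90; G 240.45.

65.4 %

n(A) = 1860 / 480.90 = 3.868 mol
n(G) = 493 / 240.45 = 2.050 mol
selectivity = 3.868/(3.868+2.050) × 100 = 65.36 %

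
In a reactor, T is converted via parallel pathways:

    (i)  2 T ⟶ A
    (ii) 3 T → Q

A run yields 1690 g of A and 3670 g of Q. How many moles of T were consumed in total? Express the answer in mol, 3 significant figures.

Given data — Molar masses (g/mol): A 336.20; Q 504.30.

n(A) = 1690 / 336.20 = 5.027 mol
n(Q) = 3670 / 504.30 = 7.277 mol
n(T) via (i) = (2/1)×5.027 = 10.05 mol
n(T) via (ii) = (3/1)×7.277 = 21.83 mol
total n(T) = 10.05 + 21.83 = 31.88 mol

31.9 mol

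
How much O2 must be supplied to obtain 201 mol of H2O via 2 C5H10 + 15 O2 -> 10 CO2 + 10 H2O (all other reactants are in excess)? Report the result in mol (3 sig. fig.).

302 mol

n(H2O) = 201.0 mol
n(O2) = (15/10) × 201.0 = 301.5 mol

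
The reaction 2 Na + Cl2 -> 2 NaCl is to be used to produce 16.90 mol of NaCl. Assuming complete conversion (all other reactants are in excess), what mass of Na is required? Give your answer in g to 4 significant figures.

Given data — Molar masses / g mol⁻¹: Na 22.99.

388.5 g

n(NaCl) = 16.90 mol
n(Na) = (2/2) × 16.90 = 16.90 mol
mass = 16.90 × 22.99 = 388.5 g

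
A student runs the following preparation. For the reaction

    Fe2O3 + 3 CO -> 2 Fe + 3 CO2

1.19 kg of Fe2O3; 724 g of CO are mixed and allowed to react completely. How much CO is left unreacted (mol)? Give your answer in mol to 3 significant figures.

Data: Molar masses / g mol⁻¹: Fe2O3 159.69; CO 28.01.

n(Fe2O3) = 1.190×1000 / 159.69 = 7.452 mol
n(CO) = 724.0 / 28.01 = 25.85 mol
n/ν → Fe2O3: 7.452, CO: 8.617; Fe2O3 is limiting.
CO consumed = (3/1) × 7.452 = 22.36 mol
CO remaining = 25.85 − 22.36 = 3.490 mol

3.49 mol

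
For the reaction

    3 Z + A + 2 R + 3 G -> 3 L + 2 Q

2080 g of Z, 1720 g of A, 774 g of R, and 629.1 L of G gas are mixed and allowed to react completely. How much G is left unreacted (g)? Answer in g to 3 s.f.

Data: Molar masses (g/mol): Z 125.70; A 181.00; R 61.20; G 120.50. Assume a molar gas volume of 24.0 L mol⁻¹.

n(Z) = 2080 / 125.70 = 16.55 mol
n(A) = 1720 / 181.00 = 9.503 mol
n(R) = 774.0 / 61.20 = 12.65 mol
n(G) = 629.1 / 24.0 = 26.21 mol
n/ν for Z = 16.55/3 = 5.517
n/ν for A = 9.503/1 = 9.503
n/ν for R = 12.65/2 = 6.325
n/ν for G = 26.21/3 = 8.737
Smallest n/ν is Z → limiting reagent.
G consumed = (3/3) × 16.55 = 16.55 mol
G remaining = 26.21 − 16.55 = 9.660 mol
mass = 9.660 × 120.50 = 1164 g

1160 g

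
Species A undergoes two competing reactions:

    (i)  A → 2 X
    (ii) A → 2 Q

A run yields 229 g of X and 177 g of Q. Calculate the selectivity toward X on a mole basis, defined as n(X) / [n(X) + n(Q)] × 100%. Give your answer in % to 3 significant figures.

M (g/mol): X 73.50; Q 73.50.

n(X) = 229 / 73.50 = 3.116 mol
n(Q) = 177 / 73.50 = 2.408 mol
selectivity = 3.116/(3.116+2.408) × 100 = 56.41 %

56.4 %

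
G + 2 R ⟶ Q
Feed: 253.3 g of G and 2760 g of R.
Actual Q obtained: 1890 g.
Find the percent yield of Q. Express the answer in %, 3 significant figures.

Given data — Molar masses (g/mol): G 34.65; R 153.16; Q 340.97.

n(G) = 253.3 / 34.65 = 7.310 mol
n(R) = 2760 / 153.16 = 18.02 mol
n/ν for G = 7.310/1 = 7.310
n/ν for R = 18.02/2 = 9.010
Smallest n/ν is G → limiting reagent.
theoretical n(Q) = (1/1) × 7.310 = 7.310 mol → 2492 g
% yield = 1890 / 2492 × 100 = 75.84 %

75.8 %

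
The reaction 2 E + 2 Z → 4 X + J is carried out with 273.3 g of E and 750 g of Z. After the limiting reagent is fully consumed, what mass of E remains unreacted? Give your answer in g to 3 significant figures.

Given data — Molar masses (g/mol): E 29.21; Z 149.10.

n(E) = 273.3 / 29.21 = 9.356 mol
n(Z) = 750.0 / 149.10 = 5.030 mol
n/ν for E = 9.356/2 = 4.678
n/ν for Z = 5.030/2 = 2.515
Smallest n/ν is Z → limiting reagent.
E consumed = (2/2) × 5.030 = 5.030 mol
E remaining = 9.356 − 5.030 = 4.326 mol
mass = 4.326 × 29.21 = 126.4 g

126 g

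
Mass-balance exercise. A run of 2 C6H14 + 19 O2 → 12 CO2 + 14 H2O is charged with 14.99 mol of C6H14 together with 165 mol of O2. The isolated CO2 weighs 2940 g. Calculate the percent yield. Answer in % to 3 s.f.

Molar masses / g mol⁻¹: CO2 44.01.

n(C6H14) = 14.99 mol
n(O2) = 165.0 mol
n/ν for C6H14 = 14.99/2 = 7.495
n/ν for O2 = 165.0/19 = 8.684
Smallest n/ν is C6H14 → limiting reagent.
theoretical n(CO2) = (12/2) × 14.99 = 89.94 mol → 3958 g
% yield = 2940 / 3958 × 100 = 74.28 %

74.3 %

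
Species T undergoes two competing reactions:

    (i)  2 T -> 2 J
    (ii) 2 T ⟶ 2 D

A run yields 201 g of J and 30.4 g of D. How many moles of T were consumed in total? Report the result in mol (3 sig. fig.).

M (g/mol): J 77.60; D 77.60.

2.98 mol

n(J) = 201 / 77.60 = 2.590 mol
n(D) = 30.4 / 77.60 = 0.3918 mol
n(T) via (i) = (2/2)×2.590 = 2.590 mol
n(T) via (ii) = (2/2)×0.3918 = 0.3918 mol
total n(T) = 2.590 + 0.3918 = 2.982 mol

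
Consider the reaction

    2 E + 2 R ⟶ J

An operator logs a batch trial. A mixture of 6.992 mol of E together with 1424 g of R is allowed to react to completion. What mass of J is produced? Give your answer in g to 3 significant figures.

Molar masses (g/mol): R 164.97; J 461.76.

1610 g

n(E) = 6.992 mol
n(R) = 1424 / 164.97 = 8.632 mol
n/ν for E = 6.992/2 = 3.496
n/ν for R = 8.632/2 = 4.316
Smallest n/ν is E → limiting reagent.
n(J) = (1/2) × 6.992 = 3.496 mol
mass = 3.496 × 461.76 = 1614 g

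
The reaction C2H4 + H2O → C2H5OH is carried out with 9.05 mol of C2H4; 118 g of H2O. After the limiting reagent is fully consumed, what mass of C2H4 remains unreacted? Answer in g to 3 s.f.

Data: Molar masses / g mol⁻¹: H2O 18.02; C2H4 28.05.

70.2 g

n(C2H4) = 9.050 mol
n(H2O) = 118.0 / 18.02 = 6.548 mol
n/ν → C2H4: 9.050, H2O: 6.548; H2O is limiting.
C2H4 consumed = (1/1) × 6.548 = 6.548 mol
C2H4 remaining = 9.050 − 6.548 = 2.502 mol
mass = 2.502 × 28.05 = 70.18 g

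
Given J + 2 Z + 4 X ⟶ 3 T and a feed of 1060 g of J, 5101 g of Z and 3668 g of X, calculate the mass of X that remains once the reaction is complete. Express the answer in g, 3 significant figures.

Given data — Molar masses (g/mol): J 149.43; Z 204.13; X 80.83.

n(J) = 1060 / 149.43 = 7.094 mol
n(Z) = 5101 / 204.13 = 24.99 mol
n(X) = 3668 / 80.83 = 45.38 mol
n/ν for J = 7.094/1 = 7.094
n/ν for Z = 24.99/2 = 12.50
n/ν for X = 45.38/4 = 11.35
Smallest n/ν is J → limiting reagent.
X consumed = (4/1) × 7.094 = 28.38 mol
X remaining = 45.38 − 28.38 = 17.00 mol
mass = 17.00 × 80.83 = 1374 g

1370 g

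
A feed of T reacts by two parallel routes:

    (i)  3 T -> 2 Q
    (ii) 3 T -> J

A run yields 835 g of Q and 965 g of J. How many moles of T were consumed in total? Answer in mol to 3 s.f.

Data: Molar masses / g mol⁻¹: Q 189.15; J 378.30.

n(Q) = 835 / 189.15 = 4.414 mol
n(J) = 965 / 378.30 = 2.551 mol
n(T) via (i) = (3/2)×4.414 = 6.621 mol
n(T) via (ii) = (3/1)×2.551 = 7.653 mol
total n(T) = 6.621 + 7.653 = 14.27 mol

14.3 mol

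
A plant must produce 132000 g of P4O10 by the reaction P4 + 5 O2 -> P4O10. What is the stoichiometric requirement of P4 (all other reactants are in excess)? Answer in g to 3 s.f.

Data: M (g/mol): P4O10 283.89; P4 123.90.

n(P4O10) = 132000 / 283.89 = 465.0 mol
n(P4) = (1/1) × 465.0 = 465.0 mol
mass = 465.0 × 123.90 = 57610 g

57600 g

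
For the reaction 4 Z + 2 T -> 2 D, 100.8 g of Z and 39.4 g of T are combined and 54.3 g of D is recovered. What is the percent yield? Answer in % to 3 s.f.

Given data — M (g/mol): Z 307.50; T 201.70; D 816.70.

n(Z) = 100.8 / 307.50 = 0.3278 mol
n(T) = 39.40 / 201.70 = 0.1953 mol
n/ν → Z: 0.08195, T: 0.09765; Z is limiting.
theoretical n(D) = (2/4) × 0.3278 = 0.1639 mol → 133.9 g
% yield = 54.3 / 133.9 × 100 = 40.55 %

40.6 %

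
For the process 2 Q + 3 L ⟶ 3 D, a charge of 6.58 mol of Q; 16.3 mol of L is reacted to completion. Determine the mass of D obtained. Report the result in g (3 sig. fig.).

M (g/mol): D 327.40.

3230 g

n(Q) = 6.580 mol
n(L) = 16.30 mol
n/ν for Q = 6.580/2 = 3.290
n/ν for L = 16.30/3 = 5.433
Smallest n/ν is Q → limiting reagent.
n(D) = (3/2) × 6.580 = 9.870 mol
mass = 9.870 × 327.40 = 3231 g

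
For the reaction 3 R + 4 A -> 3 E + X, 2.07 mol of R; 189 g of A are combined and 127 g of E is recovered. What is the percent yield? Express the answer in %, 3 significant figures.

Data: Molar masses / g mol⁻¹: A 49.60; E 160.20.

38.3 %

n(R) = 2.070 mol
n(A) = 189.0 / 49.60 = 3.810 mol
n/ν for R = 2.070/3 = 0.6900
n/ν for A = 3.810/4 = 0.9525
Smallest n/ν is R → limiting reagent.
theoretical n(E) = (3/3) × 2.070 = 2.070 mol → 331.6 g
% yield = 127 / 331.6 × 100 = 38.30 %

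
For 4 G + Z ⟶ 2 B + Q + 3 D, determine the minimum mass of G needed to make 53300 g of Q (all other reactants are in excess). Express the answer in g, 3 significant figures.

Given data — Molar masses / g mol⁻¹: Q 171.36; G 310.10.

386000 g

n(Q) = 53300 / 171.36 = 311.0 mol
n(G) = (4/1) × 311.0 = 1244 mol
mass = 1244 × 310.10 = 385800 g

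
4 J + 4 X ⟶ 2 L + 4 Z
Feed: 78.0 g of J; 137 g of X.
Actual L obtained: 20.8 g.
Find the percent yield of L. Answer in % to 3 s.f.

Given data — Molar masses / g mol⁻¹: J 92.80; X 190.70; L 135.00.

42.9 %

n(J) = 78.00 / 92.80 = 0.8405 mol
n(X) = 137.0 / 190.70 = 0.7184 mol
n/ν → J: 0.2101, X: 0.1796; X is limiting.
theoretical n(L) = (2/4) × 0.7184 = 0.3592 mol → 48.49 g
% yield = 20.8 / 48.49 × 100 = 42.90 %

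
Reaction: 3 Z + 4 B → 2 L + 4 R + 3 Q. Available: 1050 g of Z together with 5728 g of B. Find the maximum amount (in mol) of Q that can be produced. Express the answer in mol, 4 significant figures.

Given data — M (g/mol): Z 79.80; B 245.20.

13.16 mol

n(Z) = 1050 / 79.80 = 13.16 mol
n(B) = 5728 / 245.20 = 23.36 mol
n/ν → Z: 4.387, B: 5.840; Z is limiting.
n(Q) = (3/3) × 13.16 = 13.16 mol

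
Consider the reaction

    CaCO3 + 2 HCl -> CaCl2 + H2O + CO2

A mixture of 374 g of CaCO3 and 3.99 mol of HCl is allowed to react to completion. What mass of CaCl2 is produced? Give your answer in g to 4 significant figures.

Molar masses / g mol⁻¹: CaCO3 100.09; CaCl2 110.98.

221.4 g

n(CaCO3) = 374.0 / 100.09 = 3.737 mol
n(HCl) = 3.990 mol
n/ν → CaCO3: 3.737, HCl: 1.995; HCl is limiting.
n(CaCl2) = (1/2) × 3.990 = 1.995 mol
mass = 1.995 × 110.98 = 221.4 g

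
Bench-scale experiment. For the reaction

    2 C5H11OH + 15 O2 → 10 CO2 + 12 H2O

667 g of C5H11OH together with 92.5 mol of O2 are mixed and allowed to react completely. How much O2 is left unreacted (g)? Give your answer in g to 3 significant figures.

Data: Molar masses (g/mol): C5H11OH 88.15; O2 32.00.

1140 g

n(C5H11OH) = 667.0 / 88.15 = 7.567 mol
n(O2) = 92.50 mol
n/ν for C5H11OH = 7.567/2 = 3.784
n/ν for O2 = 92.50/15 = 6.167
Smallest n/ν is C5H11OH → limiting reagent.
O2 consumed = (15/2) × 7.567 = 56.75 mol
O2 remaining = 92.50 − 56.75 = 35.75 mol
mass = 35.75 × 32.00 = 1144 g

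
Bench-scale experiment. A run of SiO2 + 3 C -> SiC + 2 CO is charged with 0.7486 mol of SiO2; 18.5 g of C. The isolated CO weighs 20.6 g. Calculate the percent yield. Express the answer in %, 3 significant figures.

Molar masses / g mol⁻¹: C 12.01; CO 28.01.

71.6 %

n(SiO2) = 0.7486 mol
n(C) = 18.50 / 12.01 = 1.540 mol
n/ν → SiO2: 0.7486, C: 0.5133; C is limiting.
theoretical n(CO) = (2/3) × 1.540 = 1.027 mol → 28.77 g
% yield = 20.6 / 28.77 × 100 = 71.60 %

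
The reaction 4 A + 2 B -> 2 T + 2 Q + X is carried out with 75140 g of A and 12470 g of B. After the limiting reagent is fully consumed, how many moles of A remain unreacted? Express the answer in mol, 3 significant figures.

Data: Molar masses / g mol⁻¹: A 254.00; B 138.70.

n(A) = 75140 / 254.00 = 295.8 mol
n(B) = 12470 / 138.70 = 89.91 mol
n/ν for A = 295.8/4 = 73.95
n/ν for B = 89.91/2 = 44.96
Smallest n/ν is B → limiting reagent.
A consumed = (4/2) × 89.91 = 179.8 mol
A remaining = 295.8 − 179.8 = 116.0 mol

116 mol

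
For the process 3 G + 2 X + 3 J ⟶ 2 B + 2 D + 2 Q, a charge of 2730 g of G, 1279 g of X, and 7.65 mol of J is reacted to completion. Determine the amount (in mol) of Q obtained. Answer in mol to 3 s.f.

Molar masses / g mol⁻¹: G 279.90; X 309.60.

n(G) = 2730 / 279.90 = 9.753 mol
n(X) = 1279 / 309.60 = 4.131 mol
n(J) = 7.650 mol
n/ν for G = 9.753/3 = 3.251
n/ν for X = 4.131/2 = 2.066
n/ν for J = 7.650/3 = 2.550
Smallest n/ν is X → limiting reagent.
n(Q) = (2/2) × 4.131 = 4.131 mol

4.13 mol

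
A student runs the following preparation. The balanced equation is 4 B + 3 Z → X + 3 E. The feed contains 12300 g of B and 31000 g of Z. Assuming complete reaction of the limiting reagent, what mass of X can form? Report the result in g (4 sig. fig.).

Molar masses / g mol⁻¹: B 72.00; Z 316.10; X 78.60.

n(B) = 12300 / 72.00 = 170.8 mol
n(Z) = 31000 / 316.10 = 98.07 mol
n/ν for B = 170.8/4 = 42.70
n/ν for Z = 98.07/3 = 32.69
Smallest n/ν is Z → limiting reagent.
n(X) = (1/3) × 98.07 = 32.69 mol
mass = 32.69 × 78.60 = 2569 g

2569 g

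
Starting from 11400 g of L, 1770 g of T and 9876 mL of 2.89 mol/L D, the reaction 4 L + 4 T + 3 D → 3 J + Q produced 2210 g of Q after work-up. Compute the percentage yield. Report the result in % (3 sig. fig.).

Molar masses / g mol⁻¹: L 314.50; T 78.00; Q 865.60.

45.0 %

n(L) = 11400 / 314.50 = 36.25 mol
n(T) = 1770 / 78.00 = 22.69 mol
n(D) = 2.89 × 9876/1000 = 28.54 mol
n/ν for L = 36.25/4 = 9.063
n/ν for T = 22.69/4 = 5.673
n/ν for D = 28.54/3 = 9.513
Smallest n/ν is T → limiting reagent.
theoretical n(Q) = (1/4) × 22.69 = 5.673 mol → 4911 g
% yield = 2210 / 4911 × 100 = 45.00 %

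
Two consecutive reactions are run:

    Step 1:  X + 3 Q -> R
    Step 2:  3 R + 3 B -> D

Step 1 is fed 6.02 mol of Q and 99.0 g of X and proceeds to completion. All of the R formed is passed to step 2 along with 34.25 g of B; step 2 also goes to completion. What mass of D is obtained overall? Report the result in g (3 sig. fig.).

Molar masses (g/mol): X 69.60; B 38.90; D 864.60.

254 g

Step 1:
n(Q) = 6.020 mol
n(X) = 99.00 / 69.60 = 1.422 mol
n/ν for Q = 6.020/3 = 2.007
n/ν for X = 1.422/1 = 1.422
Smallest n/ν is X → limiting reagent.
n(R) produced = (1/1) × 1.422 = 1.422 mol
Step 2:
n(R) available = 1.422 mol
n(B) = 34.25 / 38.90 = 0.8805 mol
n/ν for R = 1.422/3 = 0.4740
n/ν for B = 0.8805/3 = 0.2935
Smallest n/ν is B → limiting reagent.
n(D) = (1/3) × 0.8805 = 0.2935 mol
mass = 0.2935 × 864.60 = 253.8 g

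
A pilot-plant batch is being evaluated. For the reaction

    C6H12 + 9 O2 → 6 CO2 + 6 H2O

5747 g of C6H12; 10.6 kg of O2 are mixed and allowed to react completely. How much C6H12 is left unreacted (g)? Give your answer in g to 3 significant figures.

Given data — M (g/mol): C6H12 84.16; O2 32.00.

2650 g

n(C6H12) = 5747 / 84.16 = 68.29 mol
n(O2) = 10.60×1000 / 32.00 = 331.3 mol
n/ν for C6H12 = 68.29/1 = 68.29
n/ν for O2 = 331.3/9 = 36.81
Smallest n/ν is O2 → limiting reagent.
C6H12 consumed = (1/9) × 331.3 = 36.81 mol
C6H12 remaining = 68.29 − 36.81 = 31.48 mol
mass = 31.48 × 84.16 = 2649 g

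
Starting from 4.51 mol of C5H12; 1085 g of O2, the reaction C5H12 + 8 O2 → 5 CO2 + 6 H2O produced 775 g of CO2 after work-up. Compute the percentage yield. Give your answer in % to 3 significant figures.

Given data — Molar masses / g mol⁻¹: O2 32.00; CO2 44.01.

83.1 %

n(C5H12) = 4.510 mol
n(O2) = 1085 / 32.00 = 33.91 mol
n/ν → C5H12: 4.510, O2: 4.239; O2 is limiting.
theoretical n(CO2) = (5/8) × 33.91 = 21.19 mol → 932.6 g
% yield = 775 / 932.6 × 100 = 83.10 %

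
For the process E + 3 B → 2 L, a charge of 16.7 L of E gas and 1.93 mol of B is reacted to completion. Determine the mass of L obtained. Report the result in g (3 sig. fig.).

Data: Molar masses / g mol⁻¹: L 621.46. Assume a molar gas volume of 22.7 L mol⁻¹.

n(E) = 16.70 / 22.7 = 0.7357 mol
n(B) = 1.930 mol
n/ν for E = 0.7357/1 = 0.7357
n/ν for B = 1.930/3 = 0.6433
Smallest n/ν is B → limiting reagent.
n(L) = (2/3) × 1.930 = 1.287 mol
mass = 1.287 × 621.46 = 799.8 g

800 g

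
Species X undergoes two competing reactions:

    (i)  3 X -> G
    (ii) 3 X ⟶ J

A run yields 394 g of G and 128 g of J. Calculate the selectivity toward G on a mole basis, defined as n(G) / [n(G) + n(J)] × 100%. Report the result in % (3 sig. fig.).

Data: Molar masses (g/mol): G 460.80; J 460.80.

n(G) = 394 / 460.80 = 0.8550 mol
n(J) = 128 / 460.80 = 0.2778 mol
selectivity = 0.8550/(0.8550+0.2778) × 100 = 75.48 %

75.5 %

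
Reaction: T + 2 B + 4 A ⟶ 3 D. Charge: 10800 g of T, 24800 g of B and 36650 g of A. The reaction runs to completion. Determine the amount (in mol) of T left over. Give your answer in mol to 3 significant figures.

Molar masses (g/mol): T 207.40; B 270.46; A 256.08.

n(T) = 10800 / 207.40 = 52.07 mol
n(B) = 24800 / 270.46 = 91.70 mol
n(A) = 36650 / 256.08 = 143.1 mol
n/ν for T = 52.07/1 = 52.07
n/ν for B = 91.70/2 = 45.85
n/ν for A = 143.1/4 = 35.78
Smallest n/ν is A → limiting reagent.
T consumed = (1/4) × 143.1 = 35.78 mol
T remaining = 52.07 − 35.78 = 16.29 mol

16.3 mol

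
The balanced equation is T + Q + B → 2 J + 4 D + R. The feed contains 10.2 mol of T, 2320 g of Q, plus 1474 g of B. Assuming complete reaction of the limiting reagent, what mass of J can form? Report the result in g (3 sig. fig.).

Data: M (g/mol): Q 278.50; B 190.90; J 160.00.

n(T) = 10.20 mol
n(Q) = 2320 / 278.50 = 8.330 mol
n(B) = 1474 / 190.90 = 7.721 mol
n/ν for T = 10.20/1 = 10.20
n/ν for Q = 8.330/1 = 8.330
n/ν for B = 7.721/1 = 7.721
Smallest n/ν is B → limiting reagent.
n(J) = (2/1) × 7.721 = 15.44 mol
mass = 15.44 × 160.00 = 2470 g

2470 g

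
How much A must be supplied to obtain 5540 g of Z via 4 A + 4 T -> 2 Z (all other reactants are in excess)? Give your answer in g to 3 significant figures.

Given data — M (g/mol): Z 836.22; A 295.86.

3920 g

n(Z) = 5540 / 836.22 = 6.625 mol
n(A) = (4/2) × 6.625 = 13.25 mol
mass = 13.25 × 295.86 = 3920 g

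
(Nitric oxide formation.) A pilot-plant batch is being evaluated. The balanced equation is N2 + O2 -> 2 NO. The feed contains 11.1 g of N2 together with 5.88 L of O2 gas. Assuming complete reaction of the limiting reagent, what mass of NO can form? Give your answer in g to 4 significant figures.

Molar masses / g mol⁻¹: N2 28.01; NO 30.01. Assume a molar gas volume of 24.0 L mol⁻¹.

n(N2) = 11.10 / 28.01 = 0.3963 mol
n(O2) = 5.880 / 24.0 = 0.2450 mol
n/ν for N2 = 0.3963/1 = 0.3963
n/ν for O2 = 0.2450/1 = 0.2450
Smallest n/ν is O2 → limiting reagent.
n(NO) = (2/1) × 0.2450 = 0.4900 mol
mass = 0.4900 × 30.01 = 14.70 g

14.70 g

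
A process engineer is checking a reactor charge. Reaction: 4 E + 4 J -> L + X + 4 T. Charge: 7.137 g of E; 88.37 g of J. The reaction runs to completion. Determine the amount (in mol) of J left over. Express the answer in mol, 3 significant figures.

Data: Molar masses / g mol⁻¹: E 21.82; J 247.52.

n(E) = 7.137 / 21.82 = 0.3271 mol
n(J) = 88.37 / 247.52 = 0.3570 mol
n/ν for E = 0.3271/4 = 0.08178
n/ν for J = 0.3570/4 = 0.08925
Smallest n/ν is E → limiting reagent.
J consumed = (4/4) × 0.3271 = 0.3271 mol
J remaining = 0.3570 − 0.3271 = 0.02990 mol

0.0299 mol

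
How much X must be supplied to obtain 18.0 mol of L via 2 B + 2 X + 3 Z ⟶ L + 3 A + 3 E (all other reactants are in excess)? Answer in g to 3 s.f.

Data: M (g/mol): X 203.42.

n(L) = 18.00 mol
n(X) = (2/1) × 18.00 = 36.00 mol
mass = 36.00 × 203.42 = 7323 g

7320 g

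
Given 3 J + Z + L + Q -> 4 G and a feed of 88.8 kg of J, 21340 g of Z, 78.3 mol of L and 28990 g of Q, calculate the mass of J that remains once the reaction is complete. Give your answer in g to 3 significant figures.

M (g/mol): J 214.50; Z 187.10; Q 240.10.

38400 g

n(J) = 88.80×1000 / 214.50 = 414.0 mol
n(Z) = 21340 / 187.10 = 114.1 mol
n(L) = 78.30 mol
n(Q) = 28990 / 240.10 = 120.7 mol
n/ν for J = 414.0/3 = 138.0
n/ν for Z = 114.1/1 = 114.1
n/ν for L = 78.30/1 = 78.30
n/ν for Q = 120.7/1 = 120.7
Smallest n/ν is L → limiting reagent.
J consumed = (3/1) × 78.30 = 234.9 mol
J remaining = 414.0 − 234.9 = 179.1 mol
mass = 179.1 × 214.50 = 38420 g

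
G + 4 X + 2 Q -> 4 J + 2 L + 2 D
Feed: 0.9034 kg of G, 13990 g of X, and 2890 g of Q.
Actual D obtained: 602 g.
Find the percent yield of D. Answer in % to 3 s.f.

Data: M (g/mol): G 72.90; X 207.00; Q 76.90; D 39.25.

61.9 %

n(G) = 0.9034×1000 / 72.90 = 12.39 mol
n(X) = 13990 / 207.00 = 67.58 mol
n(Q) = 2890 / 76.90 = 37.58 mol
n/ν for G = 12.39/1 = 12.39
n/ν for X = 67.58/4 = 16.90
n/ν for Q = 37.58/2 = 18.79
Smallest n/ν is G → limiting reagent.
theoretical n(D) = (2/1) × 12.39 = 24.78 mol → 972.6 g
% yield = 602 / 972.6 × 100 = 61.90 %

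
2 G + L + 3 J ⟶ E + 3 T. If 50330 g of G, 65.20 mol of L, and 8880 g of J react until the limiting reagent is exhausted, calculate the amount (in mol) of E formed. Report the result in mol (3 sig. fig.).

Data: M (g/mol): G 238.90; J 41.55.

n(G) = 50330 / 238.90 = 210.7 mol
n(L) = 65.20 mol
n(J) = 8880 / 41.55 = 213.7 mol
n/ν → G: 105.4, L: 65.20, J: 71.23; L is limiting.
n(E) = (1/1) × 65.20 = 65.20 mol

65.2 mol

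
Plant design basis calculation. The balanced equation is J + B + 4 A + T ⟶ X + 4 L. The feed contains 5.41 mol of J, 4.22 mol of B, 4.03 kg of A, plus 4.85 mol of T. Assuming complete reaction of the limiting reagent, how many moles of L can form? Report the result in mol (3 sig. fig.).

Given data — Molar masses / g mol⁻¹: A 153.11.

16.9 mol

n(J) = 5.410 mol
n(B) = 4.220 mol
n(A) = 4.030×1000 / 153.11 = 26.32 mol
n(T) = 4.850 mol
n/ν for J = 5.410/1 = 5.410
n/ν for B = 4.220/1 = 4.220
n/ν for A = 26.32/4 = 6.580
n/ν for T = 4.850/1 = 4.850
Smallest n/ν is B → limiting reagent.
n(L) = (4/1) × 4.220 = 16.88 mol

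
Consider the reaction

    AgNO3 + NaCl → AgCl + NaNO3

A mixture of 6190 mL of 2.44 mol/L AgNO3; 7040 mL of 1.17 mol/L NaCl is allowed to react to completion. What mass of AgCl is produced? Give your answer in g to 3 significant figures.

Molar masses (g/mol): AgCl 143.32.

n(AgNO3) = 2.44 × 6190/1000 = 15.10 mol
n(NaCl) = 1.17 × 7040/1000 = 8.237 mol
n/ν for AgNO3 = 15.10/1 = 15.10
n/ν for NaCl = 8.237/1 = 8.237
Smallest n/ν is NaCl → limiting reagent.
n(AgCl) = (1/1) × 8.237 = 8.237 mol
mass = 8.237 × 143.32 = 1181 g

1180 g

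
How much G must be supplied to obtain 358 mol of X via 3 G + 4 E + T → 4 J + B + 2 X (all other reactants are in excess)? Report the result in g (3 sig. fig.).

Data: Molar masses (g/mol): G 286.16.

154000 g

n(X) = 358.0 mol
n(G) = (3/2) × 358.0 = 537.0 mol
mass = 537.0 × 286.16 = 153700 g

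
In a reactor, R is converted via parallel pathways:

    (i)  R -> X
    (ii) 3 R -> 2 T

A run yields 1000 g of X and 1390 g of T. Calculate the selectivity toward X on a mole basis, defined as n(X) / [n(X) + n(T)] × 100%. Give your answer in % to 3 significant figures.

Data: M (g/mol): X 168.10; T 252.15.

51.9 %

n(X) = 1000 / 168.10 = 5.949 mol
n(T) = 1390 / 252.15 = 5.513 mol
selectivity = 5.949/(5.949+5.513) × 100 = 51.90 %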